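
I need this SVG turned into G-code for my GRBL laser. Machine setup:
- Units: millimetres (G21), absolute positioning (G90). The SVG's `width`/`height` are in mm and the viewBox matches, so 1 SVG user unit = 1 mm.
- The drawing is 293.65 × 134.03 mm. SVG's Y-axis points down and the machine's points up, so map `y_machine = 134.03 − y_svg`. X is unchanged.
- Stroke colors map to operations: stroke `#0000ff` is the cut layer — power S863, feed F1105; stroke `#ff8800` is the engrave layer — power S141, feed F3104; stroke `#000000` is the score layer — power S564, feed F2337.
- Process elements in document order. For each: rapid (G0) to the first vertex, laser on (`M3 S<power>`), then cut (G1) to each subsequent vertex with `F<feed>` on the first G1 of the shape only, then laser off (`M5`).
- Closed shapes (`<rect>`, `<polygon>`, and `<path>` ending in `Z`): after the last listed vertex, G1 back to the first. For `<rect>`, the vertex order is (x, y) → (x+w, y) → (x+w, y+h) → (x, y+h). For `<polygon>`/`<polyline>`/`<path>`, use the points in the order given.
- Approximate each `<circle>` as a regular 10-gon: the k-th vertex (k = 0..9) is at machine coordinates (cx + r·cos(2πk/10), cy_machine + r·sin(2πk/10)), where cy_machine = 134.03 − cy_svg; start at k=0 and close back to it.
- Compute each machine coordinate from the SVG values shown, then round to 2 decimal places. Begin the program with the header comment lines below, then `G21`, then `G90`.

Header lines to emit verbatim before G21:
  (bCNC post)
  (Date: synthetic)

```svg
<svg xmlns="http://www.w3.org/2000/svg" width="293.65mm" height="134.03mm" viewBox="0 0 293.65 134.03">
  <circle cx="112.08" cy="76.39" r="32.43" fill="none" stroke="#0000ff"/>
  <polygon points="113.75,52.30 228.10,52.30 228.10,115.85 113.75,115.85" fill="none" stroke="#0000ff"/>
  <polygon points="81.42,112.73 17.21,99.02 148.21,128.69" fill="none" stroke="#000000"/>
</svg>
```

(bCNC post)
(Date: synthetic)
G21
G90
G0 X144.51 Y57.64
M3 S863
G1 X138.32 Y76.70 F1105
G1 X122.10 Y88.48
G1 X102.06 Y88.48
G1 X85.84 Y76.70
G1 X79.65 Y57.64
G1 X85.84 Y38.58
G1 X102.06 Y26.80
G1 X122.10 Y26.80
G1 X138.32 Y38.58
G1 X144.51 Y57.64
M5
G0 X113.75 Y81.73
M3 S863
G1 X228.10 Y81.73 F1105
G1 X228.10 Y18.18
G1 X113.75 Y18.18
G1 X113.75 Y81.73
M5
G0 X81.42 Y21.30
M3 S564
G1 X17.21 Y35.01 F2337
G1 X148.21 Y5.34
G1 X81.42 Y21.30
M5

1 u = 1 mm; y_m = 134.03 − y.

[1] `<circle>` circle, #0000ff→cut S863 F1105: (144.51,57.64) → (138.32,76.70) → (122.10,88.48) → (102.06,88.48) → (85.84,76.70) → (79.65,57.64) → (85.84,38.58) → (102.06,26.80) → (122.10,26.80) → (138.32,38.58) → (144.51,57.64) (closed)

[2] `<polygon>` rectangle, #0000ff→cut S863 F1105: (113.75,81.73) → (228.10,81.73) → (228.10,18.18) → (113.75,18.18) → (113.75,81.73) (closed)

[3] `<polygon>` closed polygon, #000000→score S564 F2337: (81.42,21.30) → (17.21,35.01) → (148.21,5.34) → (81.42,21.30) (closed)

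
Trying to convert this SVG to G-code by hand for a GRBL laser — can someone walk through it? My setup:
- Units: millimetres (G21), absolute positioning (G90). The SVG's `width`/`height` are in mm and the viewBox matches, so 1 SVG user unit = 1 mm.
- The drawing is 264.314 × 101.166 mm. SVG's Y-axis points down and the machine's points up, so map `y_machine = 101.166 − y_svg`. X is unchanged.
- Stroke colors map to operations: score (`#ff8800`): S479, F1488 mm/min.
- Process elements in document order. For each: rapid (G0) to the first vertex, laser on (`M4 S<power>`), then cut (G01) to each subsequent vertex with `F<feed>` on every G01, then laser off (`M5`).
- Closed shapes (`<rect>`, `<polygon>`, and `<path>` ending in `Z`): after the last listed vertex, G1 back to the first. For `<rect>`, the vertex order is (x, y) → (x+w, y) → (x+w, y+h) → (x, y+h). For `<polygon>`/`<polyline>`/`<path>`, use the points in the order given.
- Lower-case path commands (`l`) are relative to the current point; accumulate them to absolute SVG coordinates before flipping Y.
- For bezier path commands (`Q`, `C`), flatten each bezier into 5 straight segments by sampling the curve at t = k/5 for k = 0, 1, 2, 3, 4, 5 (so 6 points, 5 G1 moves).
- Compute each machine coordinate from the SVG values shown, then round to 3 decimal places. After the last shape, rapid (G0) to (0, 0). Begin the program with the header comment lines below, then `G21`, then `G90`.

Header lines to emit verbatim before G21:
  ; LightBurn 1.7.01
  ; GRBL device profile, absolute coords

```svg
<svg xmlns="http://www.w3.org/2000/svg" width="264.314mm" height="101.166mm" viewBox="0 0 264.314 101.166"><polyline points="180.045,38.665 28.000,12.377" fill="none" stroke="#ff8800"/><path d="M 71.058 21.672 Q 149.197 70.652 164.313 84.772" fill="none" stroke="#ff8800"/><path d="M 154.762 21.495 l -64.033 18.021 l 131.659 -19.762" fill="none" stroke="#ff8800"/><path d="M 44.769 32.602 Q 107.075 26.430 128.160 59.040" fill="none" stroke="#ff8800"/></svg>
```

1 u = 1 mm; y_m = 101.166 − y.

[1] `<polyline>` line segment, #ff8800→score S479 F1488: (180.045,62.501) → (28.000,88.789)

[2] `<path>` quadratic bezier, #ff8800→score S479 F1488: (71.058,79.494) → (99.793,61.296) → (123.486,45.888) → (142.137,33.268) → (155.746,23.436) → (164.313,16.394)

[3] `<path>` open polyline, #ff8800→score S479 F1488: (154.762,79.671) → (90.729,61.650) → (222.388,81.412)

[4] `<path>` quadratic bezier, #ff8800→score S479 F1488: (44.769,68.564) → (68.043,69.482) → (88.018,67.296) → (104.697,62.009) → (118.077,53.619) → (128.160,42.126)

; LightBurn 1.7.01
; GRBL device profile, absolute coords
G21
G90
G0 X180.045 Y62.501
M4 S479
G01 X28.000 Y88.789 F1488
M5
G0 X71.058 Y79.494
M4 S479
G01 X99.793 Y61.296 F1488
G01 X123.486 Y45.888 F1488
G01 X142.137 Y33.268 F1488
G01 X155.746 Y23.436 F1488
G01 X164.313 Y16.394 F1488
M5
G0 X154.762 Y79.671
M4 S479
G01 X90.729 Y61.650 F1488
G01 X222.388 Y81.412 F1488
M5
G0 X44.769 Y68.564
M4 S479
G01 X68.043 Y69.482 F1488
G01 X88.018 Y67.296 F1488
G01 X104.697 Y62.009 F1488
G01 X118.077 Y53.619 F1488
G01 X128.160 Y42.126 F1488
M5
G0 X0.000 Y0.000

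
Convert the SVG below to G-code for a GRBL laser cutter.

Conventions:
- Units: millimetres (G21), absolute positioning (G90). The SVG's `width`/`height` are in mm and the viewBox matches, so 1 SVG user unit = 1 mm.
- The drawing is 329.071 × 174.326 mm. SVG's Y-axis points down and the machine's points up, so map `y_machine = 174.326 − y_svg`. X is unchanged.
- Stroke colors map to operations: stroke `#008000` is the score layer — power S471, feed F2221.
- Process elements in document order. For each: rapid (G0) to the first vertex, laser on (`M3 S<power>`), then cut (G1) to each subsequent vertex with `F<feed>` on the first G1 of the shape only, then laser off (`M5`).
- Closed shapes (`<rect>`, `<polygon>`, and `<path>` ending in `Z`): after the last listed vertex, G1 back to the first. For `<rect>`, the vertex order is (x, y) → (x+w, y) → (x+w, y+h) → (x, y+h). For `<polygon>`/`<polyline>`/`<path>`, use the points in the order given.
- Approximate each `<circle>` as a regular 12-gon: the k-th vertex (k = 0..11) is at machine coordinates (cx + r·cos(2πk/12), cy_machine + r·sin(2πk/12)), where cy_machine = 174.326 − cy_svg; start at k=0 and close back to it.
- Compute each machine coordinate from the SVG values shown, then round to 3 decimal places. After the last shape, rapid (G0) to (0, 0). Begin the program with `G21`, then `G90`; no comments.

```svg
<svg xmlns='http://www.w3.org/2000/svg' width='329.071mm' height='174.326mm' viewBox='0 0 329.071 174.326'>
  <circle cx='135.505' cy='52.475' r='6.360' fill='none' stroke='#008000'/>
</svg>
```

1 u = 1 mm; y_m = 174.326 − y.

[1] `<circle>` circle, #008000→score S471 F2221: (141.865,121.851) → (141.013,125.031) → (138.685,127.359) → (135.505,128.211) → (132.325,127.359) → (129.997,125.031) → (129.145,121.851) → (129.997,118.671) → (132.325,116.343) → (135.505,115.491) → (138.685,116.343) → (141.013,118.671) → (141.865,121.851) (closed)

G21
G90
G0 X141.865 Y121.851
M3 S471
G1 X141.013 Y125.031 F2221
G1 X138.685 Y127.359
G1 X135.505 Y128.211
G1 X132.325 Y127.359
G1 X129.997 Y125.031
G1 X129.145 Y121.851
G1 X129.997 Y118.671
G1 X132.325 Y116.343
G1 X135.505 Y115.491
G1 X138.685 Y116.343
G1 X141.013 Y118.671
G1 X141.865 Y121.851
M5
G0 X0.000 Y0.000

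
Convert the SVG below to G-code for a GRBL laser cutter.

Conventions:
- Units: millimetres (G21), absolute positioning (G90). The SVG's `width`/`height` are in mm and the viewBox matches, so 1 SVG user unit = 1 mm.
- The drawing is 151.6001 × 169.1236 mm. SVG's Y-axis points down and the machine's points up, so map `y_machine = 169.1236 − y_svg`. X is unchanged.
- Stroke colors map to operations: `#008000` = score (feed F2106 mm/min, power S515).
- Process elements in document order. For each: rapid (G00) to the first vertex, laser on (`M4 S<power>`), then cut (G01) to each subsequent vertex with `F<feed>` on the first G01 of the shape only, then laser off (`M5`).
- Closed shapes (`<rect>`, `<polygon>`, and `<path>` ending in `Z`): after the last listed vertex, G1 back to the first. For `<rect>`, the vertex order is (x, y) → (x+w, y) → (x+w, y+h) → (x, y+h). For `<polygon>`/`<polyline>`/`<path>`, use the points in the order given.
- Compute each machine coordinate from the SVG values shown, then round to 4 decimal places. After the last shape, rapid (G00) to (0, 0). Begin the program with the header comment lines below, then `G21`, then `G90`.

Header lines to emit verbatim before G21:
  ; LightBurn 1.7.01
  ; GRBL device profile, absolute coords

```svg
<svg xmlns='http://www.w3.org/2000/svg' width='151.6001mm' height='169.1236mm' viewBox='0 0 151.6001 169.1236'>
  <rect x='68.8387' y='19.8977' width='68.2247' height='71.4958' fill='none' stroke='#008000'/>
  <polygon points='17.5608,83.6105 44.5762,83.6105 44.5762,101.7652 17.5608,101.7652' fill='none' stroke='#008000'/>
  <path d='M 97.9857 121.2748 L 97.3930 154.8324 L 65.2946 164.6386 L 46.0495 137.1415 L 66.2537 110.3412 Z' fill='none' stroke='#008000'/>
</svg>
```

; LightBurn 1.7.01
; GRBL device profile, absolute coords
G21
G90
G00 X68.8387 Y149.2259
M4 S515
G01 X137.0634 Y149.2259 F2106
G01 X137.0634 Y77.7301
G01 X68.8387 Y77.7301
G01 X68.8387 Y149.2259
M5
G00 X17.5608 Y85.5131
M4 S515
G01 X44.5762 Y85.5131 F2106
G01 X44.5762 Y67.3584
G01 X17.5608 Y67.3584
G01 X17.5608 Y85.5131
M5
G00 X97.9857 Y47.8488
M4 S515
G01 X97.3930 Y14.2912 F2106
G01 X65.2946 Y4.4850
G01 X46.0495 Y31.9821
G01 X66.2537 Y58.7824
G01 X97.9857 Y47.8488
M5
G00 X0.0000 Y0.0000

Since the viewBox matches the mm dimensions, user units are millimetres directly. The only transform is the Y-flip y_m = 169.1236 − y_svg.

Shape 1 is a rectangle drawn with `<rect>`. Its stroke #008000 means score at S515, F2106. After flipping Y the toolpath is (68.8387,149.2259) → (137.0634,149.2259) → (137.0634,77.7301) → (68.8387,77.7301) → (68.8387,149.2259), returning to the start.

Shape 2 is a rectangle drawn with `<polygon>`. Its stroke #008000 means score at S515, F2106. After flipping Y the toolpath is (17.5608,85.5131) → (44.5762,85.5131) → (44.5762,67.3584) → (17.5608,67.3584) → (17.5608,85.5131), returning to the start.

Shape 3 is a regular polygon drawn with `<path>`. Its stroke #008000 means score at S515, F2106. After flipping Y the toolpath is (97.9857,47.8488) → (97.3930,14.2912) → (65.2946,4.4850) → (46.0495,31.9821) → (66.2537,58.7824) → (97.9857,47.8488), returning to the start.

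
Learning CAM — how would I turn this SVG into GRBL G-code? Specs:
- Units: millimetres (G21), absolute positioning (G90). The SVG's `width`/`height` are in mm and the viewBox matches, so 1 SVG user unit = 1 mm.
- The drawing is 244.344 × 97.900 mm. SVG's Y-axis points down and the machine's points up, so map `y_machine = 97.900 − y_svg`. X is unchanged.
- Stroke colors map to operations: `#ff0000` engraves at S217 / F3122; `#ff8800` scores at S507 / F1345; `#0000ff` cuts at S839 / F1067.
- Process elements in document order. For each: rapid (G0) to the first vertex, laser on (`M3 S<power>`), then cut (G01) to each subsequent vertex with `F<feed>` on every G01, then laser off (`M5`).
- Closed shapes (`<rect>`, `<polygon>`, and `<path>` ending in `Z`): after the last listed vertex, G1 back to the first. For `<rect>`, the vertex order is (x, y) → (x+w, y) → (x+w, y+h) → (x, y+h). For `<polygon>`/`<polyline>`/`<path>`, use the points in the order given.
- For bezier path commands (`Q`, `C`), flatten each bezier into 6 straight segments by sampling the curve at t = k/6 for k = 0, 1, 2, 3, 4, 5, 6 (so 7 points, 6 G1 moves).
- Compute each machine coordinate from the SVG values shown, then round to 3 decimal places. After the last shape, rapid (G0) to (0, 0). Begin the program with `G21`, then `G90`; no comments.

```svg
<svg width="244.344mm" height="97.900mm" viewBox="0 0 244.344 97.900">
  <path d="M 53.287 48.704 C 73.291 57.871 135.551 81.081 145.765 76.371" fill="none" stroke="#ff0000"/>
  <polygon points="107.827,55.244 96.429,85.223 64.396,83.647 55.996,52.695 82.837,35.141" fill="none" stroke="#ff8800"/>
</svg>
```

G21
G90
G0 X53.287 Y49.196
M3 S217
G01 X66.374 Y43.637 F3122
G01 X83.884 Y36.902 F3122
G01 X103.197 Y30.159 F3122
G01 X121.695 Y24.571 F3122
G01 X136.757 Y21.306 F3122
G01 X145.765 Y21.529 F3122
M5
G0 X107.827 Y42.656
M3 S507
G01 X96.429 Y12.677 F1345
G01 X64.396 Y14.253 F1345
G01 X55.996 Y45.205 F1345
G01 X82.837 Y62.759 F1345
G01 X107.827 Y42.656 F1345
M5
G0 X0.000 Y0.000

Since the viewBox matches the mm dimensions, user units are millimetres directly. The only transform is the Y-flip y_m = 97.900 − y_svg.

Shape 1 is a cubic bezier drawn with `<path>`. Its stroke #ff0000 means engrave at S217, F3122. After flipping Y the toolpath is (53.287,49.196) → (66.374,43.637) → (83.884,36.902) → (103.197,30.159) → (121.695,24.571) → (136.757,21.306) → (145.765,21.529).

Shape 2 is a regular polygon drawn with `<polygon>`. Its stroke #ff8800 means score at S507, F1345. After flipping Y the toolpath is (107.827,42.656) → (96.429,12.677) → (64.396,14.253) → (55.996,45.205) → (82.837,62.759) → (107.827,42.656), returning to the start.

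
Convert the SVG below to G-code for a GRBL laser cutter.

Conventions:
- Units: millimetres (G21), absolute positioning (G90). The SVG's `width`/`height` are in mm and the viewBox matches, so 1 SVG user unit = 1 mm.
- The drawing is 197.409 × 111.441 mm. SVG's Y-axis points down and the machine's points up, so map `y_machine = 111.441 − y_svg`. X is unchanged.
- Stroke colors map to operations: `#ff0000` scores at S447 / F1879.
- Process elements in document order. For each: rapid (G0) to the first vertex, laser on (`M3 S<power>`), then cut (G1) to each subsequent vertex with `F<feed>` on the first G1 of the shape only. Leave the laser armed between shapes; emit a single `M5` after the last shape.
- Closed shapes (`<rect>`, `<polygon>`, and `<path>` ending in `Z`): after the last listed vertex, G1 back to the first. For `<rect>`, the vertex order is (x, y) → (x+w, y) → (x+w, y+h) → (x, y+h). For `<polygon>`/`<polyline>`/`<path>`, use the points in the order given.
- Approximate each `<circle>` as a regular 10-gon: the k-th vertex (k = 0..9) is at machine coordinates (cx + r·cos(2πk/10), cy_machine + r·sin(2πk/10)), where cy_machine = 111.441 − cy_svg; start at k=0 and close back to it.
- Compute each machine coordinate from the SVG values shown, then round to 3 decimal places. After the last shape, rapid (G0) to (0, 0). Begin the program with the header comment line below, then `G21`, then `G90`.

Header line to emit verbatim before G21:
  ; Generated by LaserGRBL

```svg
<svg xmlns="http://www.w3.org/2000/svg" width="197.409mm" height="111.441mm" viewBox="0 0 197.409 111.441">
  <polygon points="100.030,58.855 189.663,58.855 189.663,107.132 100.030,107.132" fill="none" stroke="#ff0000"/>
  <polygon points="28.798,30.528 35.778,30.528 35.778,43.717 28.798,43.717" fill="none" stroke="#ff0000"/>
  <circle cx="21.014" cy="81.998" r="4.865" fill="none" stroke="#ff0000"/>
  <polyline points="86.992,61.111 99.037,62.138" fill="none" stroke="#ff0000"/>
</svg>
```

; Generated by LaserGRBL
G21
G90
G0 X100.030 Y52.586
M3 S447
G1 X189.663 Y52.586 F1879
G1 X189.663 Y4.309
G1 X100.030 Y4.309
G1 X100.030 Y52.586
G0 X28.798 Y80.913
M3 S447
G1 X35.778 Y80.913 F1879
G1 X35.778 Y67.724
G1 X28.798 Y67.724
G1 X28.798 Y80.913
G0 X25.879 Y29.443
M3 S447
G1 X24.950 Y32.303 F1879
G1 X22.517 Y34.070
G1 X19.511 Y34.070
G1 X17.078 Y32.303
G1 X16.149 Y29.443
G1 X17.078 Y26.583
G1 X19.511 Y24.816
G1 X22.517 Y24.816
G1 X24.950 Y26.583
G1 X25.879 Y29.443
G0 X86.992 Y50.330
M3 S447
G1 X99.037 Y49.303 F1879
M5
G0 X0.000 Y0.000

1 u = 1 mm; y_m = 111.441 − y.

[1] `<polygon>` rectangle, #ff0000→score S447 F1879: (100.030,52.586) → (189.663,52.586) → (189.663,4.309) → (100.030,4.309) → (100.030,52.586) (closed)

[2] `<polygon>` rectangle, #ff0000→score S447 F1879: (28.798,80.913) → (35.778,80.913) → (35.778,67.724) → (28.798,67.724) → (28.798,80.913) (closed)

[3] `<circle>` circle, #ff0000→score S447 F1879: (25.879,29.443) → (24.950,32.303) → (22.517,34.070) → (19.511,34.070) → (17.078,32.303) → (16.149,29.443) → (17.078,26.583) → (19.511,24.816) → (22.517,24.816) → (24.950,26.583) → (25.879,29.443) (closed)

[4] `<polyline>` line segment, #ff0000→score S447 F1879: (86.992,50.330) → (99.037,49.303)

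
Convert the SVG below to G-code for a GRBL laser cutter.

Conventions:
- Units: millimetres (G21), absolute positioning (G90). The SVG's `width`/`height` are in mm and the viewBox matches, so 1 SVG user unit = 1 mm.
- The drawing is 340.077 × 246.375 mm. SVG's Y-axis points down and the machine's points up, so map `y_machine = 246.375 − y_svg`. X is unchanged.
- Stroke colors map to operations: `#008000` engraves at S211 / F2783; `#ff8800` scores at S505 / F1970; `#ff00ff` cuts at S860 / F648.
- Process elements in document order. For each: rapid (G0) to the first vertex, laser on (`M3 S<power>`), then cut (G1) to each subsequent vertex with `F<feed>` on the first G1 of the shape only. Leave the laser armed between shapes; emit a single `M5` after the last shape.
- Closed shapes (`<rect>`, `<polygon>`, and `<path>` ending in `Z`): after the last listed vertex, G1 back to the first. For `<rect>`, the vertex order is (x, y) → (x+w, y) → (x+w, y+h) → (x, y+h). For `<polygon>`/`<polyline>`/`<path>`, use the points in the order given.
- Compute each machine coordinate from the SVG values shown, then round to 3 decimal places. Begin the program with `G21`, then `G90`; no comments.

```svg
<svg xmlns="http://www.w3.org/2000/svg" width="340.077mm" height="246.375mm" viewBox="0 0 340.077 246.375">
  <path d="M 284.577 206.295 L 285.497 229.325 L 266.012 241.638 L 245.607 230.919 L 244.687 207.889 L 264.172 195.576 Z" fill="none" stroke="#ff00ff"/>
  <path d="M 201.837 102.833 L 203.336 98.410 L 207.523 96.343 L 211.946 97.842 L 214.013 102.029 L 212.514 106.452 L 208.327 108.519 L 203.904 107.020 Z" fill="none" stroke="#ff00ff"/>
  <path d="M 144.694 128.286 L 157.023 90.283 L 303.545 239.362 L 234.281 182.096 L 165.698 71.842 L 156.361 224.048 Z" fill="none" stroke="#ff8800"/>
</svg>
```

G21
G90
G0 X284.577 Y40.080
M3 S860
G1 X285.497 Y17.050 F648
G1 X266.012 Y4.737
G1 X245.607 Y15.456
G1 X244.687 Y38.486
G1 X264.172 Y50.799
G1 X284.577 Y40.080
G0 X201.837 Y143.542
M3 S860
G1 X203.336 Y147.965 F648
G1 X207.523 Y150.032
G1 X211.946 Y148.533
G1 X214.013 Y144.346
G1 X212.514 Y139.923
G1 X208.327 Y137.856
G1 X203.904 Y139.355
G1 X201.837 Y143.542
G0 X144.694 Y118.089
M3 S505
G1 X157.023 Y156.092 F1970
G1 X303.545 Y7.013
G1 X234.281 Y64.279
G1 X165.698 Y174.533
G1 X156.361 Y22.327
G1 X144.694 Y118.089
M5

Since the viewBox matches the mm dimensions, user units are millimetres directly. The only transform is the Y-flip y_m = 246.375 − y_svg.

Shape 1 is a regular polygon drawn with `<path>`. Its stroke #ff00ff means cut at S860, F648. After flipping Y the toolpath is (284.577,40.080) → (285.497,17.050) → (266.012,4.737) → (245.607,15.456) → (244.687,38.486) → (264.172,50.799) → (284.577,40.080), returning to the start.

Shape 2 is a regular polygon drawn with `<path>`. Its stroke #ff00ff means cut at S860, F648. After flipping Y the toolpath is (201.837,143.542) → (203.336,147.965) → (207.523,150.032) → (211.946,148.533) → (214.013,144.346) → (212.514,139.923) → (208.327,137.856) → (203.904,139.355) → (201.837,143.542), returning to the start.

Shape 3 is a closed polygon drawn with `<path>`. Its stroke #ff8800 means score at S505, F1970. After flipping Y the toolpath is (144.694,118.089) → (157.023,156.092) → (303.545,7.013) → (234.281,64.279) → (165.698,174.533) → (156.361,22.327) → (144.694,118.089), returning to the start.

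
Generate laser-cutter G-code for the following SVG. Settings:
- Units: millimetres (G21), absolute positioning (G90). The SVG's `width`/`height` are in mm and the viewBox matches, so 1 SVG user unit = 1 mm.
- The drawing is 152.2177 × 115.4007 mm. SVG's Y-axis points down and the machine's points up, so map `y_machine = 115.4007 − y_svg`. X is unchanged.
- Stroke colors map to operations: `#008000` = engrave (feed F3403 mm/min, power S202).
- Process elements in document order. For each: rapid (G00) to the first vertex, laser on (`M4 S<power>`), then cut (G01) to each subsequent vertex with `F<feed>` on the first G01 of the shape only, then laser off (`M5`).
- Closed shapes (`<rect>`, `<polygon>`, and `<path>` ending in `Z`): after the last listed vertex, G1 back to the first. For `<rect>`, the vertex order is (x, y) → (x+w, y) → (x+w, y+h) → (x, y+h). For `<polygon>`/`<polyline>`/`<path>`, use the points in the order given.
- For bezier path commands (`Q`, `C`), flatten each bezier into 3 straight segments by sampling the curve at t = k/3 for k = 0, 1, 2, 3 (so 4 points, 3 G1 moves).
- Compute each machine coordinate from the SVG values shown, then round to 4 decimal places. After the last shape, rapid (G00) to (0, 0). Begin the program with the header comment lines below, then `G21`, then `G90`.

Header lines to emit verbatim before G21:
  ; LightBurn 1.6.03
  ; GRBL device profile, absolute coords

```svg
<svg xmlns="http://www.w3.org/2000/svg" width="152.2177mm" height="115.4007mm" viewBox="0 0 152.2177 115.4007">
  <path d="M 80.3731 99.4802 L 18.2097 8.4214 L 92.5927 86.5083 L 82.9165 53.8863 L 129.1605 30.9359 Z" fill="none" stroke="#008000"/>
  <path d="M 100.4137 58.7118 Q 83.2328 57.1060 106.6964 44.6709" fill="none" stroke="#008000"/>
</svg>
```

1 u = 1 mm; y_m = 115.4007 − y.

[1] `<path>` closed polygon, #008000→engrave S202 F3403: (80.3731,15.9205) → (18.2097,106.9793) → (92.5927,28.8924) → (82.9165,61.5144) → (129.1605,84.4648) → (80.3731,15.9205) (closed)

[2] `<path>` quadratic bezier, #008000→engrave S202 F3403: (100.4137,56.6889) → (93.4758,58.9627) → (95.5701,63.6430) → (106.6964,70.7298)

; LightBurn 1.6.03
; GRBL device profile, absolute coords
G21
G90
G00 X80.3731 Y15.9205
M4 S202
G01 X18.2097 Y106.9793 F3403
G01 X92.5927 Y28.8924
G01 X82.9165 Y61.5144
G01 X129.1605 Y84.4648
G01 X80.3731 Y15.9205
M5
G00 X100.4137 Y56.6889
M4 S202
G01 X93.4758 Y58.9627 F3403
G01 X95.5701 Y63.6430
G01 X106.6964 Y70.7298
M5
G00 X0.0000 Y0.0000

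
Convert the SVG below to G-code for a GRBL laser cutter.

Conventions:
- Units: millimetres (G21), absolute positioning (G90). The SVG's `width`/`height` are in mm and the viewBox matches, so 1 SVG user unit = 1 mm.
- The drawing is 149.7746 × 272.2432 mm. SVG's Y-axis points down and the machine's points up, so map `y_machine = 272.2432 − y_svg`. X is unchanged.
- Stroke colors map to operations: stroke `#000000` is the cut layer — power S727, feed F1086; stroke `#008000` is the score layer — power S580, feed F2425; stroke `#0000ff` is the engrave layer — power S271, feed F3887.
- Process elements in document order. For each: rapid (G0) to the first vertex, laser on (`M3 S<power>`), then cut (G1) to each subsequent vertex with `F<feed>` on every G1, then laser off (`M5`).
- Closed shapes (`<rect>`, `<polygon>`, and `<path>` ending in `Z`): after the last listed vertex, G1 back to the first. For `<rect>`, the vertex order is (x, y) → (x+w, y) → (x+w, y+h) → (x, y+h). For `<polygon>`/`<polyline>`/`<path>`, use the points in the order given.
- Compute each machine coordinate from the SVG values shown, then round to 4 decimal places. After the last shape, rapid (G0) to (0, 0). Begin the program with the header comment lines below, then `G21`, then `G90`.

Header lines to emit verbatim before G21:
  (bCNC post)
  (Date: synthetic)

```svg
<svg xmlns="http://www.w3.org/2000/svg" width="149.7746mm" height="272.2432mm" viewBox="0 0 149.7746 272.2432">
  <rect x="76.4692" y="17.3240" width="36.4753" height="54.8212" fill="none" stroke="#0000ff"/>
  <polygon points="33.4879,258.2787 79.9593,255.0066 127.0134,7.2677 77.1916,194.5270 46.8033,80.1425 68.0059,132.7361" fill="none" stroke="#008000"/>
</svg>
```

(bCNC post)
(Date: synthetic)
G21
G90
G0 X76.4692 Y254.9192
M3 S271
G1 X112.9445 Y254.9192 F3887
G1 X112.9445 Y200.0980 F3887
G1 X76.4692 Y200.0980 F3887
G1 X76.4692 Y254.9192 F3887
M5
G0 X33.4879 Y13.9645
M3 S580
G1 X79.9593 Y17.2366 F2425
G1 X127.0134 Y264.9755 F2425
G1 X77.1916 Y77.7162 F2425
G1 X46.8033 Y192.1007 F2425
G1 X68.0059 Y139.5071 F2425
G1 X33.4879 Y13.9645 F2425
M5
G0 X0.0000 Y0.0000

viewBox `0 0 149.7746 272.2432` with mm width/height → 1 unit = 1 mm. Flip: y_m = 272.2432 − y_svg.

**Shape 1** — `<rect>` rectangle, stroke `#0000ff` → engrave (S271, F3887). Machine vertices: (76.4692,254.9192) → (112.9445,254.9192) → (112.9445,200.0980) → (76.4692,200.0980) → (76.4692,254.9192). Closed: final G1 returns to the first vertex.

**Shape 2** — `<polygon>` closed polygon, stroke `#008000` → score (S580, F2425). Machine vertices: (33.4879,13.9645) → (79.9593,17.2366) → (127.0134,264.9755) → (77.1916,77.7162) → (46.8033,192.1007) → (68.0059,139.5071) → (33.4879,13.9645). Closed: final G1 returns to the first vertex.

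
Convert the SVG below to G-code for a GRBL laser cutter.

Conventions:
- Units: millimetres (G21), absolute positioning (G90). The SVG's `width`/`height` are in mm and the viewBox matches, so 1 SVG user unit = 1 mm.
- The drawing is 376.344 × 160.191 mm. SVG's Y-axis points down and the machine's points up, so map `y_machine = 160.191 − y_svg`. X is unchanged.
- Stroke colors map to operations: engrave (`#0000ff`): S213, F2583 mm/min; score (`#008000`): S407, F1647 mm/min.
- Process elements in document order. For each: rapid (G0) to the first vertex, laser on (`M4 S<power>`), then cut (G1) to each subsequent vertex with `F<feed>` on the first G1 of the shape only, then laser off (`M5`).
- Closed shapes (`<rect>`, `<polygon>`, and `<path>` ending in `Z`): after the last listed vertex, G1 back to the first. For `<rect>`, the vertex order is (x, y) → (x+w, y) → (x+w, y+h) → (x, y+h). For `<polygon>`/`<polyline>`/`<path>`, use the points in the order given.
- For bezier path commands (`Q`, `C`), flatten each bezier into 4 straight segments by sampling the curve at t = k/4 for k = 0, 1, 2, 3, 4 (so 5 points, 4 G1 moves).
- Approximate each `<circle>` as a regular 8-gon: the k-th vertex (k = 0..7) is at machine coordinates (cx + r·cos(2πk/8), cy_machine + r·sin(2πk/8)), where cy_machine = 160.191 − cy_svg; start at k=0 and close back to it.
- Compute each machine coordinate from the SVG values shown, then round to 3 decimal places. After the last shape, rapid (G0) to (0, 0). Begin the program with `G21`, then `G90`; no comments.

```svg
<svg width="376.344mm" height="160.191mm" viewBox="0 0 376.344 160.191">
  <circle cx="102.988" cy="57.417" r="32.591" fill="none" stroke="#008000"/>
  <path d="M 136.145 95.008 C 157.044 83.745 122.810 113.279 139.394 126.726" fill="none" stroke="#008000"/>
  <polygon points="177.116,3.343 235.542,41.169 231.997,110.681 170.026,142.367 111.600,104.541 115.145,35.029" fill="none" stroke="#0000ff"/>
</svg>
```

G21
G90
G0 X135.579 Y102.774
M4 S407
G1 X126.033 Y125.819 F1647
G1 X102.988 Y135.365
G1 X79.943 Y125.819
G1 X70.397 Y102.774
G1 X79.943 Y79.729
G1 X102.988 Y70.183
G1 X126.033 Y79.729
G1 X135.579 Y102.774
M5
G0 X136.145 Y65.183
M4 S407
G1 X143.137 Y66.870 F1647
G1 X139.388 Y58.590
G1 X134.829 Y45.678
G1 X139.394 Y33.465
M5
G0 X177.116 Y156.848
M4 S213
G1 X235.542 Y119.022 F2583
G1 X231.997 Y49.510
G1 X170.026 Y17.824
G1 X111.600 Y55.650
G1 X115.145 Y125.162
G1 X177.116 Y156.848
M5
G0 X0.000 Y0.000

viewBox `0 0 376.344 160.191` with mm width/height → 1 unit = 1 mm. Flip: y_m = 160.191 − y_svg.

**Shape 1** — `<circle>` circle, stroke `#008000` → score (S407, F1647). Machine vertices: (135.579,102.774) → (126.033,125.819) → (102.988,135.365) → (79.943,125.819) → (70.397,102.774) → (79.943,79.729) → (102.988,70.183) → (126.033,79.729) → (135.579,102.774). Closed: final G1 returns to the first vertex.

**Shape 2** — `<path>` cubic bezier, stroke `#008000` → score (S407, F1647). Control points (SVG): P0=(136.145,95.008), P1=(157.044,83.745), P2=(122.810,113.279), P3=(139.394,126.726); sampled at t=k/4. Machine vertices: (136.145,65.183) → (143.137,66.870) → (139.388,58.590) → (134.829,45.678) → (139.394,33.465). Open path.

**Shape 3** — `<polygon>` regular polygon, stroke `#0000ff` → engrave (S213, F2583). Machine vertices: (177.116,156.848) → (235.542,119.022) → (231.997,49.510) → (170.026,17.824) → (111.600,55.650) → (115.145,125.162) → (177.116,156.848). Closed: final G1 returns to the first vertex.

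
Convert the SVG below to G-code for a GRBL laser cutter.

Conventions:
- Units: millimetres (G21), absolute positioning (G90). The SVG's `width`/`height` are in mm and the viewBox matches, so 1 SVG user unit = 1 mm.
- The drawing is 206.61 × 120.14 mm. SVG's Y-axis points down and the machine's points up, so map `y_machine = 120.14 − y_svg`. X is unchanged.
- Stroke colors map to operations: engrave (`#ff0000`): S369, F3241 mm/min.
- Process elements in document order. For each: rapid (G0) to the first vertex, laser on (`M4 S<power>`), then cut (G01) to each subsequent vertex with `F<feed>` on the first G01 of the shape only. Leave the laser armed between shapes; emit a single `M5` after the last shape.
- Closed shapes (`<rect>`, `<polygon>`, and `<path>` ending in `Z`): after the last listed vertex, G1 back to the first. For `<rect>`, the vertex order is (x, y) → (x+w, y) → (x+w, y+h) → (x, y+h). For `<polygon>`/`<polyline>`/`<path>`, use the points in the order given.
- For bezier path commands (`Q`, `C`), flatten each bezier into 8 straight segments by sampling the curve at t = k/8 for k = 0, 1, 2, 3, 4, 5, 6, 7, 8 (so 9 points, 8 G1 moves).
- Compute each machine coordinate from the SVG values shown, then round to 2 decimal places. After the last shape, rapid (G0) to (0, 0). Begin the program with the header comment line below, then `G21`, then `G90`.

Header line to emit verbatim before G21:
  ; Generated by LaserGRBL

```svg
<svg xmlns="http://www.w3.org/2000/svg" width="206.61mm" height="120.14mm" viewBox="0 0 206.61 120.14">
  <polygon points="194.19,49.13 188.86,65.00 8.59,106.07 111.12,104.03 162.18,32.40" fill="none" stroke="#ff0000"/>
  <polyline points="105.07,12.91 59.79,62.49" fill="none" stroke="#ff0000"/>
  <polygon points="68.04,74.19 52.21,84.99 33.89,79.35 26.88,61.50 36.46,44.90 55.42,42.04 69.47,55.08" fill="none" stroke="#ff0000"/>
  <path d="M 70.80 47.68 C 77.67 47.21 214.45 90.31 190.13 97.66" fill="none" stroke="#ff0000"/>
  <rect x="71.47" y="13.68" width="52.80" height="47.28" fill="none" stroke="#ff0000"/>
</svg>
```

Since the viewBox matches the mm dimensions, user units are millimetres directly. The only transform is the Y-flip y_m = 120.14 − y_svg.

Shape 1 is a closed polygon drawn with `<polygon>`. Its stroke #ff0000 means engrave at S369, F3241. After flipping Y the toolpath is (194.19,71.01) → (188.86,55.14) → (8.59,14.07) → (111.12,16.11) → (162.18,87.74) → (194.19,71.01), returning to the start.

Shape 2 is a line segment drawn with `<polyline>`. Its stroke #ff0000 means engrave at S369, F3241. After flipping Y the toolpath is (105.07,107.23) → (59.79,57.65).

Shape 3 is a regular polygon drawn with `<polygon>`. Its stroke #ff0000 means engrave at S369, F3241. After flipping Y the toolpath is (68.04,45.95) → (52.21,35.15) → (33.89,40.79) → (26.88,58.64) → (36.46,75.24) → (55.42,78.10) → (69.47,65.06) → (68.04,45.95), returning to the start.

Shape 4 is a cubic bezier drawn with `<path>`. Its stroke #ff0000 means engrave at S369, F3241. After flipping Y the toolpath is (70.80,72.46) → (78.90,70.75) → (95.76,65.88) → (117.99,58.79) → (142.16,50.40) → (164.87,41.65) → (182.71,33.46) → (192.27,26.76) → (190.13,22.48).

Shape 5 is a rectangle drawn with `<rect>`. Its stroke #ff0000 means engrave at S369, F3241. After flipping Y the toolpath is (71.47,106.46) → (124.27,106.46) → (124.27,59.18) → (71.47,59.18) → (71.47,106.46), returning to the start.

; Generated by LaserGRBL
G21
G90
G0 X194.19 Y71.01
M4 S369
G01 X188.86 Y55.14 F3241
G01 X8.59 Y14.07
G01 X111.12 Y16.11
G01 X162.18 Y87.74
G01 X194.19 Y71.01
G0 X105.07 Y107.23
M4 S369
G01 X59.79 Y57.65 F3241
G0 X68.04 Y45.95
M4 S369
G01 X52.21 Y35.15 F3241
G01 X33.89 Y40.79
G01 X26.88 Y58.64
G01 X36.46 Y75.24
G01 X55.42 Y78.10
G01 X69.47 Y65.06
G01 X68.04 Y45.95
G0 X70.80 Y72.46
M4 S369
G01 X78.90 Y70.75 F3241
G01 X95.76 Y65.88
G01 X117.99 Y58.79
G01 X142.16 Y50.40
G01 X164.87 Y41.65
G01 X182.71 Y33.46
G01 X192.27 Y26.76
G01 X190.13 Y22.48
G0 X71.47 Y106.46
M4 S369
G01 X124.27 Y106.46 F3241
G01 X124.27 Y59.18
G01 X71.47 Y59.18
G01 X71.47 Y106.46
M5
G0 X0.00 Y0.00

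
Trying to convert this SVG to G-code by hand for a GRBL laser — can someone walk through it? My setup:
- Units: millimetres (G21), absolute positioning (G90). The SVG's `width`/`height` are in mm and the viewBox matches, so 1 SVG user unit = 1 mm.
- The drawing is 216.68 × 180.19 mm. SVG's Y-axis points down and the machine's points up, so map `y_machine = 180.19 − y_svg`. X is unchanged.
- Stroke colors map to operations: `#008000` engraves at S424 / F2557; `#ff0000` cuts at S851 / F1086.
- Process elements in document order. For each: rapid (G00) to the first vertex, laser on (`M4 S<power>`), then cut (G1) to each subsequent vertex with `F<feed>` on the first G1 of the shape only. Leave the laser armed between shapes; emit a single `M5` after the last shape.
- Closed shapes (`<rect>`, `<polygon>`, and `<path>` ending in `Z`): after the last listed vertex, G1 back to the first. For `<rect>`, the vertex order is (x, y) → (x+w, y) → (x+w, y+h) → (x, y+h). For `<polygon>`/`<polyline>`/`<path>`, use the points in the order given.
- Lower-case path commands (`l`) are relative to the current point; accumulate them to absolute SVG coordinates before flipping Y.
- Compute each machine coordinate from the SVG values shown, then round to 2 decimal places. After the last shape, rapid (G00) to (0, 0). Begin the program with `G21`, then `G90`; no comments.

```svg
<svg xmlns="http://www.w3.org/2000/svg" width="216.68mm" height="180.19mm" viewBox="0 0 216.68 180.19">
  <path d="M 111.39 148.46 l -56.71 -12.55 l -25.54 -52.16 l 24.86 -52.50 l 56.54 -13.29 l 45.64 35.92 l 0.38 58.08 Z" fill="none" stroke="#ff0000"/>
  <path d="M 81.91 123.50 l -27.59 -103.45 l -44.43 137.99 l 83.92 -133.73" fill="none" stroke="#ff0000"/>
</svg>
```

G21
G90
G00 X111.39 Y31.73
M4 S851
G1 X54.68 Y44.28 F1086
G1 X29.14 Y96.44
G1 X54.00 Y148.94
G1 X110.54 Y162.23
G1 X156.18 Y126.31
G1 X156.56 Y68.23
G1 X111.39 Y31.73
G00 X81.91 Y56.69
M4 S851
G1 X54.32 Y160.14 F1086
G1 X9.89 Y22.15
G1 X93.81 Y155.88
M5
G00 X0.00 Y0.00

1 u = 1 mm; y_m = 180.19 − y.

[1] `<path>` regular polygon, #ff0000→cut S851 F1086: (111.39,31.73) → (54.68,44.28) → (29.14,96.44) → (54.00,148.94) → (110.54,162.23) → (156.18,126.31) → (156.56,68.23) → (111.39,31.73) (closed)

[2] `<path>` open polyline, #ff0000→cut S851 F1086: (81.91,56.69) → (54.32,160.14) → (9.89,22.15) → (93.81,155.88)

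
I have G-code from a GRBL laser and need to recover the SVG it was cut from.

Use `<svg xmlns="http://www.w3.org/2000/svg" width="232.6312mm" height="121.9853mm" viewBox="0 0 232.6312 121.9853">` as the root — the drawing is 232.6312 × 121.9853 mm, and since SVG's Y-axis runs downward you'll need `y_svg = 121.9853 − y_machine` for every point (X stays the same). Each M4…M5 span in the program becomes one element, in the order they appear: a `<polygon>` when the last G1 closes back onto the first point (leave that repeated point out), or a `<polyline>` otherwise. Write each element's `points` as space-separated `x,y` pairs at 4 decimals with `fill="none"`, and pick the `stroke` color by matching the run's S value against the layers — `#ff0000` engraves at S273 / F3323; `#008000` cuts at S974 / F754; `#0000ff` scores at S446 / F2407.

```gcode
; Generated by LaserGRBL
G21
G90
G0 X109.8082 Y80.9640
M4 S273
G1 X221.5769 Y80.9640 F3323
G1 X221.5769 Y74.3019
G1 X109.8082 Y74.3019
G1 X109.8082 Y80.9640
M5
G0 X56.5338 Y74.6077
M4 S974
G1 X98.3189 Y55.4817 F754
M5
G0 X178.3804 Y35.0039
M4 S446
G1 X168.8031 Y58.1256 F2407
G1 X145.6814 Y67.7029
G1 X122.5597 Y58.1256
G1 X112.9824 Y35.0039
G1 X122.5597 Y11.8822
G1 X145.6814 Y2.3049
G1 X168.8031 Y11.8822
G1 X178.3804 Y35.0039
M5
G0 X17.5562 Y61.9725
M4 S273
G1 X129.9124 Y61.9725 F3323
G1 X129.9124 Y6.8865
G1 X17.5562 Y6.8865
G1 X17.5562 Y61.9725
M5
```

Each laser-on run becomes one SVG element. Flip Y back into SVG space with y_svg = 121.9853 − y_machine.

Run 1: the run's S273 means `#ff0000` (engrave). The run returns to its start, so emit a `<polygon>` with points (Y-flipped): 109.8082,41.0213 221.5769,41.0213 221.5769,47.6834 109.8082,47.6834.

Run 2: power S974 maps to stroke `#008000` (cut). The run is open, so emit a `<polyline>` with points (Y-flipped): 56.5338,47.3776 98.3189,66.5036.

Run 3: S446 ⇒ score layer `#0000ff`. The run returns to its start, so emit a `<polygon>` with points (Y-flipped): 178.3804,86.9814 168.8031,63.8597 145.6814,54.2824 122.5597,63.8597 112.9824,86.9814 122.5597,110.1031 145.6814,119.6804 168.8031,110.1031.

Run 4: the run's S273 means `#ff0000` (engrave). The run returns to its start, so emit a `<polygon>` with points (Y-flipped): 17.5562,60.0128 129.9124,60.0128 129.9124,115.0988 17.5562,115.0988.

<svg xmlns="http://www.w3.org/2000/svg" width="232.6312mm" height="121.9853mm" viewBox="0 0 232.6312 121.9853">
  <polygon points="109.8082,41.0213 221.5769,41.0213 221.5769,47.6834 109.8082,47.6834" fill="none" stroke="#ff0000"/>
  <polyline points="56.5338,47.3776 98.3189,66.5036" fill="none" stroke="#008000"/>
  <polygon points="178.3804,86.9814 168.8031,63.8597 145.6814,54.2824 122.5597,63.8597 112.9824,86.9814 122.5597,110.1031 145.6814,119.6804 168.8031,110.1031" fill="none" stroke="#0000ff"/>
  <polygon points="17.5562,60.0128 129.9124,60.0128 129.9124,115.0988 17.5562,115.0988" fill="none" stroke="#ff0000"/>
</svg>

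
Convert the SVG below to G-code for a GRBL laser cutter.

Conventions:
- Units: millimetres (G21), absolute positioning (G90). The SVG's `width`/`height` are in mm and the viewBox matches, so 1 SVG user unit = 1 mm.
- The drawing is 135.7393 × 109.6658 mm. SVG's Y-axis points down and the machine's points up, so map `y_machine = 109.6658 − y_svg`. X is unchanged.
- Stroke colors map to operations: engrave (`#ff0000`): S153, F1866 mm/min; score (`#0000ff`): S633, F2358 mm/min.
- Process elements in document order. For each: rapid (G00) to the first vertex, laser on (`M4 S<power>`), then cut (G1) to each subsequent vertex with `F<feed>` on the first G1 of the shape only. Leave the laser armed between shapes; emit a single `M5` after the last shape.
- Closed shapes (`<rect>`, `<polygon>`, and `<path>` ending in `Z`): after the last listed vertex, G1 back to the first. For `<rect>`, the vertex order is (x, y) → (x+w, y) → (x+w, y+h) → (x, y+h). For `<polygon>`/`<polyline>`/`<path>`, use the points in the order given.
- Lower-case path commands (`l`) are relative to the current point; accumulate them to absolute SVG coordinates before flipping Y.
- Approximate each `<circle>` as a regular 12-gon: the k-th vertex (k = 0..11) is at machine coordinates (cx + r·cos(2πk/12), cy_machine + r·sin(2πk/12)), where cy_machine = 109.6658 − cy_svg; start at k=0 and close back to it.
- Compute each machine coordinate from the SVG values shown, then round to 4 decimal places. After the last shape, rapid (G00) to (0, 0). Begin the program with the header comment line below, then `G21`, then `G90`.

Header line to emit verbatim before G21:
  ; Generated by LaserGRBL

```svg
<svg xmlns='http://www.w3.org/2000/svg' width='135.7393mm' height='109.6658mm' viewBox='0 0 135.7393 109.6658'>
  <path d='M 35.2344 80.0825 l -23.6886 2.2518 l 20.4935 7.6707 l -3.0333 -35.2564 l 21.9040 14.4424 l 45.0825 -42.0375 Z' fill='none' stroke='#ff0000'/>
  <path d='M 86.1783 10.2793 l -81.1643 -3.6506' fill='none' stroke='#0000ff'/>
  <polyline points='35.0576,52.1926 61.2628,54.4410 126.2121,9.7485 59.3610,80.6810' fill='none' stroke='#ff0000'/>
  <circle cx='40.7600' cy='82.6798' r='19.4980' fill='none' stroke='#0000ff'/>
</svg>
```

; Generated by LaserGRBL
G21
G90
G00 X35.2344 Y29.5833
M4 S153
G1 X11.5458 Y27.3315 F1866
G1 X32.0393 Y19.6608
G1 X29.0060 Y54.9172
G1 X50.9100 Y40.4748
G1 X95.9925 Y82.5123
G1 X35.2344 Y29.5833
G00 X86.1783 Y99.3865
M4 S633
G1 X5.0140 Y103.0371 F2358
G00 X35.0576 Y57.4732
M4 S153
G1 X61.2628 Y55.2248 F1866
G1 X126.2121 Y99.9173
G1 X59.3610 Y28.9848
G00 X60.2580 Y26.9860
M4 S633
G1 X57.6458 Y36.7350 F2358
G1 X50.5090 Y43.8718
G1 X40.7600 Y46.4840
G1 X31.0110 Y43.8718
G1 X23.8742 Y36.7350
G1 X21.2620 Y26.9860
G1 X23.8742 Y17.2370
G1 X31.0110 Y10.1002
G1 X40.7600 Y7.4880
G1 X50.5090 Y10.1002
G1 X57.6458 Y17.2370
G1 X60.2580 Y26.9860
M5
G00 X0.0000 Y0.0000

1 u = 1 mm; y_m = 109.6658 − y.

[1] `<path>` closed polygon, #ff0000→engrave S153 F1866: (35.2344,29.5833) → (11.5458,27.3315) → (32.0393,19.6608) → (29.0060,54.9172) → (50.9100,40.4748) → (95.9925,82.5123) → (35.2344,29.5833) (closed)

[2] `<path>` line segment, #0000ff→score S633 F2358: (86.1783,99.3865) → (5.0140,103.0371)

[3] `<polyline>` open polyline, #ff0000→engrave S153 F1866: (35.0576,57.4732) → (61.2628,55.2248) → (126.2121,99.9173) → (59.3610,28.9848)

[4] `<circle>` circle, #0000ff→score S633 F2358: (60.2580,26.9860) → (57.6458,36.7350) → (50.5090,43.8718) → (40.7600,46.4840) → (31.0110,43.8718) → (23.8742,36.7350) → (21.2620,26.9860) → (23.8742,17.2370) → (31.0110,10.1002) → (40.7600,7.4880) → (50.5090,10.1002) → (57.6458,17.2370) → (60.2580,26.9860) (closed)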